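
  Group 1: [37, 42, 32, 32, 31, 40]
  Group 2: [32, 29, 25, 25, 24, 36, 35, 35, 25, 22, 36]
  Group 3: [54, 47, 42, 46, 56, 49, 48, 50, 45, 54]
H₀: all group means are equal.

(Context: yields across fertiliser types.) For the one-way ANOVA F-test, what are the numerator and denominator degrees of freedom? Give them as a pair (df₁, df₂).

k = 3 groups, N = 27 total
df = (k−1, N−k) = (3−1, 27−3) = (2, 24)

degrees of freedom = [2, 24]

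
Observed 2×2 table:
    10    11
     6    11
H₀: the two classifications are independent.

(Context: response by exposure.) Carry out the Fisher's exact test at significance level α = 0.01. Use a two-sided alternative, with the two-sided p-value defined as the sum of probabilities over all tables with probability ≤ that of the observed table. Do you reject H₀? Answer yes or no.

reject H₀: no

Margins: r₁=21, r₂=17, c₁=16, c₂=22, n=38
p_obs = C(21,10)·C(17,6)/C(38,16); sum pmf over tables with pmf ≤ p_obs
p-value (two-sided) = 0.52054
At α=0.01: p ≥ α → fail to reject H₀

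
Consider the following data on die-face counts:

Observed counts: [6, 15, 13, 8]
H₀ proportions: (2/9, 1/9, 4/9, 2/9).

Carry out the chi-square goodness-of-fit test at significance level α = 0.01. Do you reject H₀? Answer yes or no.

n = 42; E_i = n·p_i = [9.33, 4.67, 18.67, 9.33]
χ² = (6−9.33)²/9.33 + (15−4.67)²/4.67 + (13−18.67)²/18.67 + (8−9.33)²/9.33 = 25.9821
df = 3
p-value (upper-tail) = 0.00001
At α=0.01: p < α → reject H₀

reject H₀: yes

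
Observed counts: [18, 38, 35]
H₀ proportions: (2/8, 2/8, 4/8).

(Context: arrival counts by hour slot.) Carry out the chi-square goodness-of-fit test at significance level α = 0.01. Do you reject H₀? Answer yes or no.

reject H₀: yes

n = 91; E_i = n·p_i = [22.75, 22.75, 45.50]
χ² = (18−22.75)²/22.75 + (38−22.75)²/22.75 + (35−45.50)²/45.50 = 13.6374
df = 2
p-value (upper-tail) = 0.00109
At α=0.01: p < α → reject H₀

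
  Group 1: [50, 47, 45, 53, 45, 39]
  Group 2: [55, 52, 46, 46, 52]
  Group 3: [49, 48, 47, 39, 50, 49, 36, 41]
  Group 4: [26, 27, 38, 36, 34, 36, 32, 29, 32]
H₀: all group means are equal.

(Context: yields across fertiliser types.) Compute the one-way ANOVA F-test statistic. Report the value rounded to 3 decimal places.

Group means [46.50, 50.20, 44.88, 32.22], grand mean 42.107
SSB = Σnᵢ(x̄ᵢ−x̄)² = 1383.948; SSW = ΣΣ(x−x̄ᵢ)² = 524.731
MSB = 1383.948/3 = 461.3160; MSW = 524.731/24 = 21.8638
F = MSB/MSW = 21.0996
df = (3, 24)

test statistic = 21.100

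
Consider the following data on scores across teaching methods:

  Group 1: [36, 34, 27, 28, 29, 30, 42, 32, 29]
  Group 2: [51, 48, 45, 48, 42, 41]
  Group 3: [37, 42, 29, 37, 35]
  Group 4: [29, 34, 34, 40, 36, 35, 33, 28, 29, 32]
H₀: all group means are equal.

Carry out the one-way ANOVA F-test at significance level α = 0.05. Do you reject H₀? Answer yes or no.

Group means [31.89, 45.83, 36.00, 33.00], grand mean 35.733
SSB = Σnᵢ(x̄ᵢ−x̄)² = 820.144; SSW = ΣΣ(x−x̄ᵢ)² = 467.722
MSB = 820.144/3 = 273.3815; MSW = 467.722/26 = 17.9893
F = MSB/MSW = 15.1969
df = (3, 26)
p-value (upper-tail) = 0.00001
At α=0.05: p < α → reject H₀

reject H₀: yes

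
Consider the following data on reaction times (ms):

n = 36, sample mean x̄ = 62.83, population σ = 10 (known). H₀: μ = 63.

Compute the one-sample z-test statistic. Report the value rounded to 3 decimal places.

test statistic = -0.102

SE = σ/√n = 10/√36 = 1.6667
z = (x̄−μ₀)/SE = (62.83−63)/1.6667 = -0.1020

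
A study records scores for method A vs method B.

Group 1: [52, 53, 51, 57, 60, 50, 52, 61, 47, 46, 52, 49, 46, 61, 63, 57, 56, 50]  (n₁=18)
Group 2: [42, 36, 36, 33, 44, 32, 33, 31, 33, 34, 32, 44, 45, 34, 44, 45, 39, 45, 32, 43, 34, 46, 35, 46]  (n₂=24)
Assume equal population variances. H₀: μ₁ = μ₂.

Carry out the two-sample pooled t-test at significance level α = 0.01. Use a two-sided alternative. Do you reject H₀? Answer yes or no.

x̄₁=53.500, s₁=5.361, n₁=18
x̄₂=38.250, s₂=5.597, n₂=24
s_p² = [17·5.361² + 23·5.597²]/40 = 30.2250
SE = √(s_p²·(1/18+1/24)) = 1.7142
t = (53.500−38.250)/1.7142 = 8.8962
df = 40
p-value (two-sided) = 0.00000
At α=0.01: p < α → reject H₀

reject H₀: yes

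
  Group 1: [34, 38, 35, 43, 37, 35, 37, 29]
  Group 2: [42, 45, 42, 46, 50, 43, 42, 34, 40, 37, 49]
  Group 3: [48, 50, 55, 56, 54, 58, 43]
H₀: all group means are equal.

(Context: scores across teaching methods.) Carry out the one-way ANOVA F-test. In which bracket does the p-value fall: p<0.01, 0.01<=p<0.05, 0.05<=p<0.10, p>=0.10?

Group means [36.00, 42.73, 52.00], grand mean 43.154
SSB = Σnᵢ(x̄ᵢ−x̄)² = 959.203; SSW = ΣΣ(x−x̄ᵢ)² = 502.182
MSB = 959.203/2 = 479.6014; MSW = 502.182/23 = 21.8340
F = MSB/MSW = 21.9658
df = (2, 23)
p-value (upper-tail) = 0.00000
→ bracket: p<0.01

p-value bracket: p<0.01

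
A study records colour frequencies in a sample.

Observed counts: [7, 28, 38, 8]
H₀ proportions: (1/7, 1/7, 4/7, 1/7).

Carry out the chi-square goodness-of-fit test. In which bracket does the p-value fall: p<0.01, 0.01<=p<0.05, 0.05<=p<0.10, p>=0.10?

n = 81; E_i = n·p_i = [11.57, 11.57, 46.29, 11.57]
χ² = (7−11.57)²/11.57 + (28−11.57)²/11.57 + (38−46.29)²/46.29 + (8−11.57)²/11.57 = 27.7160
df = 3
p-value (upper-tail) = 0.00000
→ bracket: p<0.01

p-value bracket: p<0.01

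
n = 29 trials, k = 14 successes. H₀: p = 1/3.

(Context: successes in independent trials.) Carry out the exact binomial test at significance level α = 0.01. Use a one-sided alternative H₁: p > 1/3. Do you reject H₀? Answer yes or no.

Exact binomial: n=29, k=14, p₀=1/3=0.3333
P(X≥14) from Σ C(n,i)·p₀^i·(1−p₀)^(n−i)
p-value (one-sided, H₁ greater) = 0.06817
At α=0.01: p ≥ α → fail to reject H₀

reject H₀: no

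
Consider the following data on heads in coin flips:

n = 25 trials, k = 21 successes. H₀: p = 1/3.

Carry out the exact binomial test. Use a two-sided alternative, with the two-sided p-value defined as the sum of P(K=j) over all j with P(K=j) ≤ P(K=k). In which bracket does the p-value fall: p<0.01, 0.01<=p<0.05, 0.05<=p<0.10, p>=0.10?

p-value bracket: p<0.01

Exact binomial: n=25, k=21, p₀=1/3=0.3333
P(X=j) = C(n,j)·p₀^j·(1−p₀)^(n−j); p = Σ P(X=j) over j with P(X=j) ≤ P(X=21)
p-value (two-sided) = 0.00000
→ bracket: p<0.01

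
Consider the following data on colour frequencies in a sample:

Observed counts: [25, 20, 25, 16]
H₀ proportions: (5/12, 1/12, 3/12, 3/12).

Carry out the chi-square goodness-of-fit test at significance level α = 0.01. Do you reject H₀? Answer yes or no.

n = 86; E_i = n·p_i = [35.83, 7.17, 21.50, 21.50]
χ² = (25−35.83)²/35.83 + (20−7.17)²/7.17 + (25−21.50)²/21.50 + (16−21.50)²/21.50 = 28.2326
df = 3
p-value (upper-tail) = 0.00000
At α=0.01: p < α → reject H₀

reject H₀: yes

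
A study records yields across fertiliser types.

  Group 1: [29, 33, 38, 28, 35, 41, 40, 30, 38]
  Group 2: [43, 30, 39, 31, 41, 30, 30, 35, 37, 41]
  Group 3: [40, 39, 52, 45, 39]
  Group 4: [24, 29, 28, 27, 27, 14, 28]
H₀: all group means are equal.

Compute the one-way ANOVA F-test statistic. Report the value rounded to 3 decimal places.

test statistic = 12.040

Group means [34.67, 35.70, 43.00, 25.29], grand mean 34.226
SSB = Σnᵢ(x̄ᵢ−x̄)² = 967.891; SSW = ΣΣ(x−x̄ᵢ)² = 723.529
MSB = 967.891/3 = 322.6303; MSW = 723.529/27 = 26.7974
F = MSB/MSW = 12.0396
df = (3, 27)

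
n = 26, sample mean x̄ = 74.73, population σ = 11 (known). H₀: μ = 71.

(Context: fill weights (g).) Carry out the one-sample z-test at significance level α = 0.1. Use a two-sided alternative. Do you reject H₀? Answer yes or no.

SE = σ/√n = 11/√26 = 2.1573
z = (x̄−μ₀)/SE = (74.73−71)/2.1573 = 1.7290
p-value (two-sided) = 0.08380
At α=0.1: p < α → reject H₀

reject H₀: yes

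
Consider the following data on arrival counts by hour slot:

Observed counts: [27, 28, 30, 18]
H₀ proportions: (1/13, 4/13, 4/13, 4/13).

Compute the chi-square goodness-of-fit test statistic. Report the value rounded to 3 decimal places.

n = 103; E_i = n·p_i = [7.92, 31.69, 31.69, 31.69]
χ² = (27−7.92)²/7.92 + (28−31.69)²/31.69 + (30−31.69)²/31.69 + (18−31.69)²/31.69 = 52.3689
df = 3

test statistic = 52.369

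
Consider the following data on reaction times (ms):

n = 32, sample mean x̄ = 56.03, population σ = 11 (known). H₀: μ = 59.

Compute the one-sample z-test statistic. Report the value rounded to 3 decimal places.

SE = σ/√n = 11/√32 = 1.9445
z = (x̄−μ₀)/SE = (56.03−59)/1.9445 = -1.5274

test statistic = -1.527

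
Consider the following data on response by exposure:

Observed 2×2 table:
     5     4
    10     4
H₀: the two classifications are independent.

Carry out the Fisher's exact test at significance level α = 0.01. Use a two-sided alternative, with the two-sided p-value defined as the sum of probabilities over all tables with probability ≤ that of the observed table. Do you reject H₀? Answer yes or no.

Margins: r₁=9, r₂=14, c₁=15, c₂=8, n=23
p_obs = C(9,5)·C(14,10)/C(23,15); sum pmf over tables with pmf ≤ p_obs
p-value (two-sided) = 0.65702
At α=0.01: p ≥ α → fail to reject H₀

reject H₀: no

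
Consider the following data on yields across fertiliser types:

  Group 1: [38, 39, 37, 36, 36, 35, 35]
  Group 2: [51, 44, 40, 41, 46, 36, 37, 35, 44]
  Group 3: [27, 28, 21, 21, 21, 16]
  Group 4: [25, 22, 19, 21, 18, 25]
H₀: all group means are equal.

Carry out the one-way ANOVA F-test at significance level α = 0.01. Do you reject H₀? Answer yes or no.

reject H₀: yes

Group means [36.57, 41.56, 22.33, 21.67], grand mean 31.929
SSB = Σnᵢ(x̄ᵢ−x̄)² = 2169.254; SSW = ΣΣ(x−x̄ᵢ)² = 374.603
MSB = 2169.254/3 = 723.0847; MSW = 374.603/24 = 15.6085
F = MSB/MSW = 46.3264
df = (3, 24)
p-value (upper-tail) = 0.00000
At α=0.01: p < α → reject H₀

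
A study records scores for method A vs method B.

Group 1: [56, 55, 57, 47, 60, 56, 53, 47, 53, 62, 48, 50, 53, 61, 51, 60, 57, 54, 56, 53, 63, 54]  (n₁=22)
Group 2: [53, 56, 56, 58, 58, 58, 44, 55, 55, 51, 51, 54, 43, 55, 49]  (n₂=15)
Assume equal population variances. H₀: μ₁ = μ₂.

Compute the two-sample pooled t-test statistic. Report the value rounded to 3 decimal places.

x̄₁=54.818, s₁=4.605, n₁=22
x̄₂=53.067, s₂=4.713, n₂=15
s_p² = [21·4.605² + 14·4.713²]/35 = 21.6059
SE = √(s_p²·(1/22+1/15)) = 1.5564
t = (54.818−53.067)/1.5564 = 1.1253
df = 35

test statistic = 1.125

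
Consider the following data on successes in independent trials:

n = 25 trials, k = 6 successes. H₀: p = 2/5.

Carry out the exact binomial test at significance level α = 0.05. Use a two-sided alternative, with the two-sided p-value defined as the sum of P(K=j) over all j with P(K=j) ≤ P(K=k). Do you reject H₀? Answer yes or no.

Exact binomial: n=25, k=6, p₀=2/5=0.4000
P(X=j) = C(n,j)·p₀^j·(1−p₀)^(n−j); p = Σ P(X=j) over j with P(X=j) ≤ P(X=6)
p-value (two-sided) = 0.15137
At α=0.05: p ≥ α → fail to reject H₀

reject H₀: no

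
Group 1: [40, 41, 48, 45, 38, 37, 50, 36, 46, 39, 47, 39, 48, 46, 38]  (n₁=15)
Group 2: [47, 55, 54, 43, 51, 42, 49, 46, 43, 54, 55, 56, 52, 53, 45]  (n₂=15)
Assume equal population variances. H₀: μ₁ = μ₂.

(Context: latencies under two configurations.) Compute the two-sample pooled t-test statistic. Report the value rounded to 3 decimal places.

test statistic = -4.033

x̄₁=42.533, s₁=4.734, n₁=15
x̄₂=49.667, s₂=4.952, n₂=15
s_p² = [14·4.734² + 14·4.952²]/28 = 23.4667
SE = √(s_p²·(1/15+1/15)) = 1.7689
t = (42.533−49.667)/1.7689 = -4.0327
df = 28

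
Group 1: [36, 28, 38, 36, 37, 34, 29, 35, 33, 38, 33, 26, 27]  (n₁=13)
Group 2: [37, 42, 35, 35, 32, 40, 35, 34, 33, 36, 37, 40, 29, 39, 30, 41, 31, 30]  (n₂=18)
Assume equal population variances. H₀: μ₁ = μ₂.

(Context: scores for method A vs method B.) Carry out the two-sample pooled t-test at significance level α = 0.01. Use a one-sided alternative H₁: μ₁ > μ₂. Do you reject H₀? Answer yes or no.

reject H₀: no

x̄₁=33.077, s₁=4.232, n₁=13
x̄₂=35.333, s₂=4.015, n₂=18
s_p² = [12·4.232² + 17·4.015²]/29 = 16.8594
SE = √(s_p²·(1/13+1/18)) = 1.4945
t = (33.077−35.333)/1.4945 = -1.5098
df = 29
p-value (one-sided, H₁ greater) = 0.92904
At α=0.01: p ≥ α → fail to reject H₀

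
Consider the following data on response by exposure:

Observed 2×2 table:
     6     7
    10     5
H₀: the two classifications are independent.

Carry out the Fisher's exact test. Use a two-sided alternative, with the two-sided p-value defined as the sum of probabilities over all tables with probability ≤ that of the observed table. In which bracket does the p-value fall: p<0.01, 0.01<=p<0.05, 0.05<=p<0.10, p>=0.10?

Margins: r₁=13, r₂=15, c₁=16, c₂=12, n=28
p_obs = C(13,6)·C(15,10)/C(28,16); sum pmf over tables with pmf ≤ p_obs
p-value (two-sided) = 0.44545
→ bracket: p>=0.10

p-value bracket: p>=0.10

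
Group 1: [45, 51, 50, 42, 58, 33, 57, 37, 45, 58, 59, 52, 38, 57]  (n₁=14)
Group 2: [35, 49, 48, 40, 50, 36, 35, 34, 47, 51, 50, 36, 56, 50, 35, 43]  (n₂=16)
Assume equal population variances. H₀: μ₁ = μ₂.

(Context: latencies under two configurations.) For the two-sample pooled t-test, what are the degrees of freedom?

df = n₁ + n₂ − 2 = 14 + 16 − 2 = 28

degrees of freedom = 28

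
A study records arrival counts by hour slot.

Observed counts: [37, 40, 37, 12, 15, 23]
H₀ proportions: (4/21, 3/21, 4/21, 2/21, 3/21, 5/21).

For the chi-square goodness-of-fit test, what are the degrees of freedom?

degrees of freedom = 5

df = k − 1 = 6 − 1 = 5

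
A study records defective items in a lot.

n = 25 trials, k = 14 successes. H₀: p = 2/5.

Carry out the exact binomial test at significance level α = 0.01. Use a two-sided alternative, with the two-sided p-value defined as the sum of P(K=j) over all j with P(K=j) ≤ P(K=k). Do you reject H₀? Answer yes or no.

reject H₀: no

Exact binomial: n=25, k=14, p₀=2/5=0.4000
P(X=j) = C(n,j)·p₀^j·(1−p₀)^(n−j); p = Σ P(X=j) over j with P(X=j) ≤ P(X=14)
p-value (two-sided) = 0.10716
At α=0.01: p ≥ α → fail to reject H₀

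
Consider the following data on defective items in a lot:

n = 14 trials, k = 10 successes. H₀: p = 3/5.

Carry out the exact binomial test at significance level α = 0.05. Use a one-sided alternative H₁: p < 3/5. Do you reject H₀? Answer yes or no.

reject H₀: no

Exact binomial: n=14, k=10, p₀=3/5=0.6000
P(X≤10) from Σ C(n,i)·p₀^i·(1−p₀)^(n−i)
p-value (one-sided, H₁ less) = 0.87569
At α=0.05: p ≥ α → fail to reject H₀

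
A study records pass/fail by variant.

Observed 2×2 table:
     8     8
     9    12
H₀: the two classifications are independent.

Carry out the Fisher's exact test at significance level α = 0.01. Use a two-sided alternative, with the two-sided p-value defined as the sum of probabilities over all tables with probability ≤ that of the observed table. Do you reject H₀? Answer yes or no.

reject H₀: no

Margins: r₁=16, r₂=21, c₁=17, c₂=20, n=37
p_obs = C(16,8)·C(21,9)/C(37,17); sum pmf over tables with pmf ≤ p_obs
p-value (two-sided) = 0.74631
At α=0.01: p ≥ α → fail to reject H₀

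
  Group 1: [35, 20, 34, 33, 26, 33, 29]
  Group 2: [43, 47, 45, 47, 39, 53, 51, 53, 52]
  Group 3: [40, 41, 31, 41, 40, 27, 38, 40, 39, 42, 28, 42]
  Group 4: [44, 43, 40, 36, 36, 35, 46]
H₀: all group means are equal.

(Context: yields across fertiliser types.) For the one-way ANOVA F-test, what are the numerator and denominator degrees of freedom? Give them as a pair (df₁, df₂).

k = 4 groups, N = 35 total
df = (k−1, N−k) = (4−1, 35−4) = (3, 31)

degrees of freedom = [3, 31]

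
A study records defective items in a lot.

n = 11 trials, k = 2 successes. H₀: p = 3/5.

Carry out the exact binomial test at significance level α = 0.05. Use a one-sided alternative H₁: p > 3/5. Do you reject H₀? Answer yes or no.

reject H₀: no

Exact binomial: n=11, k=2, p₀=3/5=0.6000
P(X≥2) from Σ C(n,i)·p₀^i·(1−p₀)^(n−i)
p-value (one-sided, H₁ greater) = 0.99927
At α=0.05: p ≥ α → fail to reject H₀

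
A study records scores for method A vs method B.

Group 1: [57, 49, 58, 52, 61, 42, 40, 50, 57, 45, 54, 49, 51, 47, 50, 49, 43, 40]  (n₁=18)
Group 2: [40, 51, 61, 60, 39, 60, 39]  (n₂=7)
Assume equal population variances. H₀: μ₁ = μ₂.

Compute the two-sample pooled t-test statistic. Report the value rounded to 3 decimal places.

x̄₁=49.667, s₁=6.193, n₁=18
x̄₂=50.000, s₂=10.520, n₂=7
s_p² = [17·6.193² + 6·10.520²]/23 = 57.2174
SE = √(s_p²·(1/18+1/7)) = 3.3694
t = (49.667−50.000)/3.3694 = -0.0989
df = 23

test statistic = -0.099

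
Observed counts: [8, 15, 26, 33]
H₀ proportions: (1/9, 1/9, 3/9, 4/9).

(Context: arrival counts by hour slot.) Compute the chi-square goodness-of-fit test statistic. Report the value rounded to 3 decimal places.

n = 82; E_i = n·p_i = [9.11, 9.11, 27.33, 36.44]
χ² = (8−9.11)²/9.11 + (15−9.11)²/9.11 + (26−27.33)²/27.33 + (33−36.44)²/36.44 = 4.3323
df = 3

test statistic = 4.332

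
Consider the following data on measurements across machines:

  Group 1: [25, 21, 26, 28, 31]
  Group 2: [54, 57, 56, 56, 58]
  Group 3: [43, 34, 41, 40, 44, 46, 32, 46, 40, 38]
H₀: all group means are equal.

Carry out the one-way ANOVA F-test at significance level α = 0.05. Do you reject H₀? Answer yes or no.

reject H₀: yes

Group means [26.20, 56.20, 40.40], grand mean 40.800
SSB = Σnᵢ(x̄ᵢ−x̄)² = 2253.200; SSW = ΣΣ(x−x̄ᵢ)² = 264.000
MSB = 2253.200/2 = 1126.6000; MSW = 264.000/17 = 15.5294
F = MSB/MSW = 72.5462
df = (2, 17)
p-value (upper-tail) = 0.00000
At α=0.05: p < α → reject H₀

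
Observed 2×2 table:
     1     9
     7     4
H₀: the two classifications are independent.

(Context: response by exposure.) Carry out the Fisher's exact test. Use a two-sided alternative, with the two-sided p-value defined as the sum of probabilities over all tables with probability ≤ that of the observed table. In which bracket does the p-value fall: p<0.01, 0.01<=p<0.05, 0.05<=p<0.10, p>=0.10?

p-value bracket: 0.01<=p<0.05

Margins: r₁=10, r₂=11, c₁=8, c₂=13, n=21
p_obs = C(10,1)·C(11,7)/C(21,8); sum pmf over tables with pmf ≤ p_obs
p-value (two-sided) = 0.02374
→ bracket: 0.01<=p<0.05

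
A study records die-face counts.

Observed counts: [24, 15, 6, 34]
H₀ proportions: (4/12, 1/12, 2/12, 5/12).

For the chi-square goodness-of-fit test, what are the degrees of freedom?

degrees of freedom = 3

df = k − 1 = 4 − 1 = 3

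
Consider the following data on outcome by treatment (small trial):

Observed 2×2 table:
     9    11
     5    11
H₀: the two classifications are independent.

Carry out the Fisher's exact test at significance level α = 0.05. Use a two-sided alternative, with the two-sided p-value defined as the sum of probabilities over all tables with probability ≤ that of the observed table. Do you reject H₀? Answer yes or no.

reject H₀: no

Margins: r₁=20, r₂=16, c₁=14, c₂=22, n=36
p_obs = C(20,9)·C(16,5)/C(36,14); sum pmf over tables with pmf ≤ p_obs
p-value (two-sided) = 0.50067
At α=0.05: p ≥ α → fail to reject H₀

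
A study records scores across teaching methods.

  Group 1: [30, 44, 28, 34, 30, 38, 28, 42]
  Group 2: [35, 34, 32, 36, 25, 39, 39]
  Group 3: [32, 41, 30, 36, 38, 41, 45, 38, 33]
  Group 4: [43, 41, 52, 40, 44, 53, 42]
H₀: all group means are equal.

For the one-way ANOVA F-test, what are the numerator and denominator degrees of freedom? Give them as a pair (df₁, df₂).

degrees of freedom = [3, 27]

k = 4 groups, N = 31 total
df = (k−1, N−k) = (4−1, 31−4) = (3, 27)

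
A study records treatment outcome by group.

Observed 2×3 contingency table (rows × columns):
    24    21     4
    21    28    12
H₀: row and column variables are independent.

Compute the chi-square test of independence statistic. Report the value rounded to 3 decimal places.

Row totals [49, 61], col totals [45, 49, 16], n=110
χ² = (24−20.05)²/20.05 + (21−21.83)²/21.83 + (4−7.13)²/7.13 + (21−24.95)²/24.95 + (28−27.17)²/27.17 + (12−8.87)²/8.87 = 3.9378
df = 2

test statistic = 3.938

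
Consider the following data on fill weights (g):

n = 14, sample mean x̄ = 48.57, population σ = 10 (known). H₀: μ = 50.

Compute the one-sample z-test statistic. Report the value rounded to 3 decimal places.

SE = σ/√n = 10/√14 = 2.6726
z = (x̄−μ₀)/SE = (48.57−50)/2.6726 = -0.5351

test statistic = -0.535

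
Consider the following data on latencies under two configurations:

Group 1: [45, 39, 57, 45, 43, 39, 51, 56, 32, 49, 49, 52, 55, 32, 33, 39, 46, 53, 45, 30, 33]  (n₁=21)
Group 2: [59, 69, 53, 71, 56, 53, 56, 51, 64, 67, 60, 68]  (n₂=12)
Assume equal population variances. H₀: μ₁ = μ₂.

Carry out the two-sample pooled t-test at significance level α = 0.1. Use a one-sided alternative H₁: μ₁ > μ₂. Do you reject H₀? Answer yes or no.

reject H₀: no

x̄₁=43.952, s₁=8.623, n₁=21
x̄₂=60.583, s₂=6.999, n₂=12
s_p² = [20·8.623² + 11·6.999²]/31 = 65.3506
SE = √(s_p²·(1/21+1/12)) = 2.9254
t = (43.952−60.583)/2.9254 = -5.6851
df = 31
p-value (one-sided, H₁ greater) = 1.00000
At α=0.1: p ≥ α → fail to reject H₀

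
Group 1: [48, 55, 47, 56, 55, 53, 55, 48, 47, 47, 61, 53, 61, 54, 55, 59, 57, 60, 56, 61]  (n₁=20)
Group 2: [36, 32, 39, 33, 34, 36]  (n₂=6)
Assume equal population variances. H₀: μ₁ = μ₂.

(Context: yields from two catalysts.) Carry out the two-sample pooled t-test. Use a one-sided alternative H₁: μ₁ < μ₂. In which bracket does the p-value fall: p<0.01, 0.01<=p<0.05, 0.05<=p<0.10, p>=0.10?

p-value bracket: p>=0.10

x̄₁=54.400, s₁=4.849, n₁=20
x̄₂=35.000, s₂=2.530, n₂=6
s_p² = [19·4.849² + 5·2.530²]/24 = 19.9500
SE = √(s_p²·(1/20+1/6)) = 2.0791
t = (54.400−35.000)/2.0791 = 9.3311
df = 24
p-value (one-sided, H₁ less) = 1.00000
→ bracket: p>=0.10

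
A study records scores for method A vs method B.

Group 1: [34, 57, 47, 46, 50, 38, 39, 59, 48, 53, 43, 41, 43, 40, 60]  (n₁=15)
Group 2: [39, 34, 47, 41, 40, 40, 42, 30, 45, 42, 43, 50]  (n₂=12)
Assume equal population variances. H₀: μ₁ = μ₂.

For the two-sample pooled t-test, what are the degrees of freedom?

df = n₁ + n₂ − 2 = 15 + 12 − 2 = 25

degrees of freedom = 25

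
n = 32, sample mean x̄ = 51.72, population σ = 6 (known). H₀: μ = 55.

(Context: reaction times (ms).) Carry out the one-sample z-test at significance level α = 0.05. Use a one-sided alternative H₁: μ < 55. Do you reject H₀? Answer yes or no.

SE = σ/√n = 6/√32 = 1.0607
z = (x̄−μ₀)/SE = (51.72−55)/1.0607 = -3.0924
p-value (one-sided, H₁ less) = 0.00099
At α=0.05: p < α → reject H₀

reject H₀: yes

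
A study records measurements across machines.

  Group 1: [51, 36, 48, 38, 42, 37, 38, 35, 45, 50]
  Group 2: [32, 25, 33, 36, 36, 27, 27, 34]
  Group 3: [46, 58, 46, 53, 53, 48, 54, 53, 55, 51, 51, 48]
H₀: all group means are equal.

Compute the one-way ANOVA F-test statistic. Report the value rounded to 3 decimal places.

Group means [42.00, 31.25, 51.33], grand mean 42.867
SSB = Σnᵢ(x̄ᵢ−x̄)² = 1947.300; SSW = ΣΣ(x−x̄ᵢ)² = 616.167
MSB = 1947.300/2 = 973.6500; MSW = 616.167/27 = 22.8210
F = MSB/MSW = 42.6647
df = (2, 27)

test statistic = 42.665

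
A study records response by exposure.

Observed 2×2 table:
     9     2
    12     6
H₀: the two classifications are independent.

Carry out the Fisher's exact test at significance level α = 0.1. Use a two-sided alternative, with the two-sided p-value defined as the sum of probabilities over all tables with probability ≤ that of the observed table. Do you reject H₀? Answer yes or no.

Margins: r₁=11, r₂=18, c₁=21, c₂=8, n=29
p_obs = C(11,9)·C(18,12)/C(29,21); sum pmf over tables with pmf ≤ p_obs
p-value (two-sided) = 0.67063
At α=0.1: p ≥ α → fail to reject H₀

reject H₀: no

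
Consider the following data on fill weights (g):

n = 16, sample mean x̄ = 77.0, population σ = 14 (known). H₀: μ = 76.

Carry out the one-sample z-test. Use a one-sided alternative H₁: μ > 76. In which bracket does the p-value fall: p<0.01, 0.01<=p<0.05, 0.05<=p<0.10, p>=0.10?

p-value bracket: p>=0.10

SE = σ/√n = 14/√16 = 3.5000
z = (x̄−μ₀)/SE = (77.0−76)/3.5000 = 0.2857
p-value (one-sided, H₁ greater) = 0.38755
→ bracket: p>=0.10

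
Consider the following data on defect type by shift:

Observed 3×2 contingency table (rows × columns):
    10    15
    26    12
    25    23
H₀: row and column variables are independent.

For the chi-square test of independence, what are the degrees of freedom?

degrees of freedom = 2

df = (r−1)(c−1) = (3−1)·(2−1) = 2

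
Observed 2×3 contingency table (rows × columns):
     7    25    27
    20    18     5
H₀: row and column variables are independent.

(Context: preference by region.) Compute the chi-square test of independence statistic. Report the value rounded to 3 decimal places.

test statistic = 20.519

Row totals [59, 43], col totals [27, 43, 32], n=102
χ² = (7−15.62)²/15.62 + (25−24.87)²/24.87 + (27−18.51)²/18.51 + (20−11.38)²/11.38 + (18−18.13)²/18.13 + (5−13.49)²/13.49 = 20.5189
df = 2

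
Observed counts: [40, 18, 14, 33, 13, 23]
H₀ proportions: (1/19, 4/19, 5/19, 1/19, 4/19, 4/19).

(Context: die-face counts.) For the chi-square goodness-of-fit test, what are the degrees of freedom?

df = k − 1 = 6 − 1 = 5

degrees of freedom = 5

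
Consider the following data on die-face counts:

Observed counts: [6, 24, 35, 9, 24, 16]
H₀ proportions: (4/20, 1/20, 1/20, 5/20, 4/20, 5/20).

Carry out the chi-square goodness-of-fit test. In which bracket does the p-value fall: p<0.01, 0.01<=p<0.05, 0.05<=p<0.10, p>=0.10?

p-value bracket: p<0.01

n = 114; E_i = n·p_i = [22.80, 5.70, 5.70, 28.50, 22.80, 28.50]
χ² = (6−22.80)²/22.80 + (24−5.70)²/5.70 + (35−5.70)²/5.70 + (9−28.50)²/28.50 + (24−22.80)²/22.80 + (16−28.50)²/28.50 = 240.6316
df = 5
p-value (upper-tail) = 0.00000
→ bracket: p<0.01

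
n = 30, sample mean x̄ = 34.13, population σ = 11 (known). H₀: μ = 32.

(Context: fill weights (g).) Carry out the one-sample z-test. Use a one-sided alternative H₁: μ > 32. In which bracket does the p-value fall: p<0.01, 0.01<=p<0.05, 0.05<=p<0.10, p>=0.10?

p-value bracket: p>=0.10

SE = σ/√n = 11/√30 = 2.0083
z = (x̄−μ₀)/SE = (34.13−32)/2.0083 = 1.0606
p-value (one-sided, H₁ greater) = 0.14444
→ bracket: p>=0.10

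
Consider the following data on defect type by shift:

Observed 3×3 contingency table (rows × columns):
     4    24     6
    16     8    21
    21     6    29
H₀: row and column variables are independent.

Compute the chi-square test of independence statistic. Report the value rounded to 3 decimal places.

test statistic = 41.115

Row totals [34, 45, 56], col totals [41, 38, 56], n=135
χ² = (4−10.33)²/10.33 + (24−9.57)²/9.57 + (6−14.10)²/14.10 + (16−13.67)²/13.67 + (8−12.67)²/12.67 + (21−18.67)²/18.67 + (21−17.01)²/17.01 + (6−15.76)²/15.76 + (29−23.23)²/23.23 = 41.1146
df = 4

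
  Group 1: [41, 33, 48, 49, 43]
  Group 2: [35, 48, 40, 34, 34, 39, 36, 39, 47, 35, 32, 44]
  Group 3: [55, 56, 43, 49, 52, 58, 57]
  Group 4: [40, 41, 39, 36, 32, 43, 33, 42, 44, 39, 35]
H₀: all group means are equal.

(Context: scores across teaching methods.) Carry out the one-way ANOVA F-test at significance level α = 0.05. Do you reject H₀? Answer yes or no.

Group means [42.80, 38.58, 52.86, 38.55], grand mean 42.029
SSB = Σnᵢ(x̄ᵢ−x̄)² = 1099.670; SSW = ΣΣ(x−x̄ᵢ)² = 807.301
MSB = 1099.670/3 = 366.5568; MSW = 807.301/31 = 26.0420
F = MSB/MSW = 14.0756
df = (3, 31)
p-value (upper-tail) = 0.00001
At α=0.05: p < α → reject H₀

reject H₀: yes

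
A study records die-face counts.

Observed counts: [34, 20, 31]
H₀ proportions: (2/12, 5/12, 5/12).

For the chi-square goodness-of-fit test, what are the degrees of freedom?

df = k − 1 = 3 − 1 = 2

degrees of freedom = 2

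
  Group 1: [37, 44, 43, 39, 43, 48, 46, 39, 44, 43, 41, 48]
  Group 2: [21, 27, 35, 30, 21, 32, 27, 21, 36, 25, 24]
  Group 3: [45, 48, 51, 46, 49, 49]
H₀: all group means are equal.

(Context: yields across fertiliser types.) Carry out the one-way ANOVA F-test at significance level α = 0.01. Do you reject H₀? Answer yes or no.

reject H₀: yes

Group means [42.92, 27.18, 48.00], grand mean 38.000
SSB = Σnᵢ(x̄ᵢ−x̄)² = 2177.447; SSW = ΣΣ(x−x̄ᵢ)² = 456.553
MSB = 2177.447/2 = 1088.7235; MSW = 456.553/26 = 17.5597
F = MSB/MSW = 62.0011
df = (2, 26)
p-value (upper-tail) = 0.00000
At α=0.01: p < α → reject H₀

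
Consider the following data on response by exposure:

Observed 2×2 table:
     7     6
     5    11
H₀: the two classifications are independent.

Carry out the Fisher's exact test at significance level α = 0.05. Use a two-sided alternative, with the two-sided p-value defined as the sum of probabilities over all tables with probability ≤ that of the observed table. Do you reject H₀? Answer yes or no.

Margins: r₁=13, r₂=16, c₁=12, c₂=17, n=29
p_obs = C(13,7)·C(16,5)/C(29,12); sum pmf over tables with pmf ≤ p_obs
p-value (two-sided) = 0.27418
At α=0.05: p ≥ α → fail to reject H₀

reject H₀: no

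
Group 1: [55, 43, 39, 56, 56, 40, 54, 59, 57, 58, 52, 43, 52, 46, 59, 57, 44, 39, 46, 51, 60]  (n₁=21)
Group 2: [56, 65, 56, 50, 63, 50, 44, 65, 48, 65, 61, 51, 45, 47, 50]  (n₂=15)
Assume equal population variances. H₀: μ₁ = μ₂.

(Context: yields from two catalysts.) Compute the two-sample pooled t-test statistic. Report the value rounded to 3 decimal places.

x̄₁=50.762, s₁=7.217, n₁=21
x̄₂=54.400, s₂=7.661, n₂=15
s_p² = [20·7.217² + 14·7.661²]/34 = 54.8062
SE = √(s_p²·(1/21+1/15)) = 2.5027
t = (50.762−54.400)/2.5027 = -1.4537
df = 34

test statistic = -1.454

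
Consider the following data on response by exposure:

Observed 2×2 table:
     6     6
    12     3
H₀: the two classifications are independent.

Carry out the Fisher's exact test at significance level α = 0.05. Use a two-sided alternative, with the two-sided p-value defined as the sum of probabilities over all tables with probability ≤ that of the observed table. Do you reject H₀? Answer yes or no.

reject H₀: no

Margins: r₁=12, r₂=15, c₁=18, c₂=9, n=27
p_obs = C(12,6)·C(15,12)/C(27,18); sum pmf over tables with pmf ≤ p_obs
p-value (two-sided) = 0.12662
At α=0.05: p ≥ α → fail to reject H₀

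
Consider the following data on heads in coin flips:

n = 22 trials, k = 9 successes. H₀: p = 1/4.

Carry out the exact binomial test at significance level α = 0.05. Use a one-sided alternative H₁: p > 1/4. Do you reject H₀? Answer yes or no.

Exact binomial: n=22, k=9, p₀=1/4=0.2500
P(X≥9) from Σ C(n,i)·p₀^i·(1−p₀)^(n−i)
p-value (one-sided, H₁ greater) = 0.07459
At α=0.05: p ≥ α → fail to reject H₀

reject H₀: no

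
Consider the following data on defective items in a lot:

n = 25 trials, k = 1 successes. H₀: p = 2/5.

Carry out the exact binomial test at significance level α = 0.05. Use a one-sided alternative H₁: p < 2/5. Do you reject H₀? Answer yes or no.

Exact binomial: n=25, k=1, p₀=2/5=0.4000
P(X≤1) from Σ C(n,i)·p₀^i·(1−p₀)^(n−i)
p-value (one-sided, H₁ less) = 0.00005
At α=0.05: p < α → reject H₀

reject H₀: yes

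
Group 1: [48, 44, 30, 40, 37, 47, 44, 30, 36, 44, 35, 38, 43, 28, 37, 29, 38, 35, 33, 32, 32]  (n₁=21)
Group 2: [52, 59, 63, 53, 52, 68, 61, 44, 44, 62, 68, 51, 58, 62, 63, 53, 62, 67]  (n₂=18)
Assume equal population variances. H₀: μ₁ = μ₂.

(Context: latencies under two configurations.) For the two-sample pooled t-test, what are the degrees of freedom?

df = n₁ + n₂ − 2 = 21 + 18 − 2 = 37

degrees of freedom = 37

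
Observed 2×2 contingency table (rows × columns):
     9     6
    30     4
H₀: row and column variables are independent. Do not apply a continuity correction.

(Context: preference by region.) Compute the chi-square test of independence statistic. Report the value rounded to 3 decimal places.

Row totals [15, 34], col totals [39, 10], n=49
χ² = (9−11.94)²/11.94 + (6−3.06)²/3.06 + (30−27.06)²/27.06 + (4−6.94)²/6.94 = 5.1084
df = 1

test statistic = 5.108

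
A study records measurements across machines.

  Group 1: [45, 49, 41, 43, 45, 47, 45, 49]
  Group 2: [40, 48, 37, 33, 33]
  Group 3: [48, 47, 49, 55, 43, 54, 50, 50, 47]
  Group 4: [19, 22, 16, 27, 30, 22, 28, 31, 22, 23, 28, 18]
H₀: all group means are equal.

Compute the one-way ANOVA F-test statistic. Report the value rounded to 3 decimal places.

test statistic = 68.792

Group means [45.50, 38.20, 49.22, 23.83], grand mean 37.765
SSB = Σnᵢ(x̄ᵢ−x̄)² = 3990.095; SSW = ΣΣ(x−x̄ᵢ)² = 580.022
MSB = 3990.095/3 = 1330.0318; MSW = 580.022/30 = 19.3341
F = MSB/MSW = 68.7921
df = (3, 30)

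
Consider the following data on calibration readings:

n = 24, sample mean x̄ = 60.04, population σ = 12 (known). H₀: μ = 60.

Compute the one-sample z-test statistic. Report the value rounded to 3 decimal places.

test statistic = 0.016

SE = σ/√n = 12/√24 = 2.4495
z = (x̄−μ₀)/SE = (60.04−60)/2.4495 = 0.0163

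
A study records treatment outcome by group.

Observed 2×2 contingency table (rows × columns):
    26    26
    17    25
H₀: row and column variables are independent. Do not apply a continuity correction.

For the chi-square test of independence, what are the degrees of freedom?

df = (r−1)(c−1) = (2−1)·(2−1) = 1

degrees of freedom = 1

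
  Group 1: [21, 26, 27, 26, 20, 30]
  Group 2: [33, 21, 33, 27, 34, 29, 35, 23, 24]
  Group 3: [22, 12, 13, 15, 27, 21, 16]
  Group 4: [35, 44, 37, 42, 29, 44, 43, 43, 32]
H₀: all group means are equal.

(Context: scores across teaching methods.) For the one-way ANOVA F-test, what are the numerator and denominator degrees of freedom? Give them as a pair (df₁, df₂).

degrees of freedom = [3, 27]

k = 4 groups, N = 31 total
df = (k−1, N−k) = (4−1, 31−4) = (3, 27)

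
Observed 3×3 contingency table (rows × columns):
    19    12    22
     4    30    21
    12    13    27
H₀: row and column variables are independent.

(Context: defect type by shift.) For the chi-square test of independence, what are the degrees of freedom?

degrees of freedom = 4

df = (r−1)(c−1) = (3−1)·(3−1) = 4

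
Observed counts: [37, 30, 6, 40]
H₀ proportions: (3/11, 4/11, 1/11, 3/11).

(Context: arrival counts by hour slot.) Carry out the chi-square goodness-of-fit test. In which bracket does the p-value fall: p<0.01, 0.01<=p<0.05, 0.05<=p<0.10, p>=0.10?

p-value bracket: 0.01<=p<0.05

n = 113; E_i = n·p_i = [30.82, 41.09, 10.27, 30.82]
χ² = (37−30.82)²/30.82 + (30−41.09)²/41.09 + (6−10.27)²/10.27 + (40−30.82)²/30.82 = 8.7463
df = 3
p-value (upper-tail) = 0.03286
→ bracket: 0.01<=p<0.05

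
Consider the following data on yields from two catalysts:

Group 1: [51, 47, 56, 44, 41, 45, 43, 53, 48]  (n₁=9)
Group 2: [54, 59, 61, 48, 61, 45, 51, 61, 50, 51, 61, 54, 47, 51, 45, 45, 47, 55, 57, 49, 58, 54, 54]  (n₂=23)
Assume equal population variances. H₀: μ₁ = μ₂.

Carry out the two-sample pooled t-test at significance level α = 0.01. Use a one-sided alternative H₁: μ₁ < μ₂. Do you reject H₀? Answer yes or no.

reject H₀: yes

x̄₁=47.556, s₁=4.953, n₁=9
x̄₂=52.957, s₂=5.506, n₂=23
s_p² = [8·4.953² + 22·5.506²]/30 = 28.7726
SE = √(s_p²·(1/9+1/23)) = 2.1090
t = (47.556−52.957)/2.1090 = -2.5609
df = 30
p-value (one-sided, H₁ less) = 0.00786
At α=0.01: p < α → reject H₀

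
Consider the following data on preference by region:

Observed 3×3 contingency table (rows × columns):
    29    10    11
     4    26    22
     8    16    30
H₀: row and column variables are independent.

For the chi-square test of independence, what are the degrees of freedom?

df = (r−1)(c−1) = (3−1)·(3−1) = 4

degrees of freedom = 4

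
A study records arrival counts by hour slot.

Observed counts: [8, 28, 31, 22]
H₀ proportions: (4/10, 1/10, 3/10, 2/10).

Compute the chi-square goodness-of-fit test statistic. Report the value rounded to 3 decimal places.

n = 89; E_i = n·p_i = [35.60, 8.90, 26.70, 17.80]
χ² = (8−35.60)²/35.60 + (28−8.90)²/8.90 + (31−26.70)²/26.70 + (22−17.80)²/17.80 = 64.0712
df = 3

test statistic = 64.071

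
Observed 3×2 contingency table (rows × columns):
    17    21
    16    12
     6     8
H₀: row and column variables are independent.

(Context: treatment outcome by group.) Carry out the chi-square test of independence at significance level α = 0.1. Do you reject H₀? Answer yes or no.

Row totals [38, 28, 14], col totals [39, 41], n=80
χ² = (17−18.52)²/18.52 + (21−19.48)²/19.48 + (16−13.65)²/13.65 + (12−14.35)²/14.35 + (6−6.83)²/6.83 + (8−7.17)²/7.17 = 1.2290
df = 2
p-value (upper-tail) = 0.54092
At α=0.1: p ≥ α → fail to reject H₀

reject H₀: no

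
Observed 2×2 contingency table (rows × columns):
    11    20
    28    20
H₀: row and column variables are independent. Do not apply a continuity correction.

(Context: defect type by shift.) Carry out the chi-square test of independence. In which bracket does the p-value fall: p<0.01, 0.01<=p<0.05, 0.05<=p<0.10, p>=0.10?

Row totals [31, 48], col totals [39, 40], n=79
χ² = (11−15.30)²/15.30 + (20−15.70)²/15.70 + (28−23.70)²/23.70 + (20−24.30)²/24.30 = 3.9342
df = 1
p-value (upper-tail) = 0.04731
→ bracket: 0.01<=p<0.05

p-value bracket: 0.01<=p<0.05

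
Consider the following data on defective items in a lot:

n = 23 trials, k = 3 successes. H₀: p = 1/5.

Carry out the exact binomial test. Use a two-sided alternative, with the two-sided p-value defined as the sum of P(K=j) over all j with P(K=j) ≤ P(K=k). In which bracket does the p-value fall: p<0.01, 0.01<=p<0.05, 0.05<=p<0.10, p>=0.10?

p-value bracket: p>=0.10

Exact binomial: n=23, k=3, p₀=1/5=0.2000
P(X=j) = C(n,j)·p₀^j·(1−p₀)^(n−j); p = Σ P(X=j) over j with P(X=j) ≤ P(X=3)
p-value (two-sided) = 0.60184
→ bracket: p>=0.10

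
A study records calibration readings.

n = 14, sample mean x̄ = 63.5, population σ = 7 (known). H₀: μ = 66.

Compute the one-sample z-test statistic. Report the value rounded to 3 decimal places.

test statistic = -1.336

SE = σ/√n = 7/√14 = 1.8708
z = (x̄−μ₀)/SE = (63.5−66)/1.8708 = -1.3363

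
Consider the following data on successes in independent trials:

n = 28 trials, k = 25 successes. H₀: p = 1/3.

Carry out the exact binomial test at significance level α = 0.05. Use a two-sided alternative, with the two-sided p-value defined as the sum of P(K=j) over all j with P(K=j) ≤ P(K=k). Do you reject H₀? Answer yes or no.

Exact binomial: n=28, k=25, p₀=1/3=0.3333
P(X=j) = C(n,j)·p₀^j·(1−p₀)^(n−j); p = Σ P(X=j) over j with P(X=j) ≤ P(X=25)
p-value (two-sided) = 0.00000
At α=0.05: p < α → reject H₀

reject H₀: yes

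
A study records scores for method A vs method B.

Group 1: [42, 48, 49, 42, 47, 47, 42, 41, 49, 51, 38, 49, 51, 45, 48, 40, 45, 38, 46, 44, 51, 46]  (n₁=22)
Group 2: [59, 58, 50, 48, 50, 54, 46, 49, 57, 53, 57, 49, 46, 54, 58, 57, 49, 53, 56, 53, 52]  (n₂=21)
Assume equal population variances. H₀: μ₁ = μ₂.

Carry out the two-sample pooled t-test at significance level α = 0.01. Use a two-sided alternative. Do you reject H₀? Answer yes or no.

x̄₁=45.409, s₁=4.067, n₁=22
x̄₂=52.762, s₂=4.085, n₂=21
s_p² = [21·4.067² + 20·4.085²]/41 = 16.6129
SE = √(s_p²·(1/22+1/21)) = 1.2435
t = (45.409−52.762)/1.2435 = -5.9131
df = 41
p-value (two-sided) = 0.00000
At α=0.01: p < α → reject H₀

reject H₀: yes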